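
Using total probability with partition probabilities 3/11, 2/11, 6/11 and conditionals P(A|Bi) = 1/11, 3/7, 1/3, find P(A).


P(A) = P(A|B1)P(B1) + P(A|B2)P(B2) + P(A|B3)P(B3)
= 1/11*3/11 + 3/7*2/11 + 1/3*6/11
= 3/121 + 6/77 + 2/11 = 241/847

241/847


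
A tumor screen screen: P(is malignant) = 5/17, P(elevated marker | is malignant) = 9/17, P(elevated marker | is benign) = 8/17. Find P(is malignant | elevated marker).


P(A) = P(A|B)P(B) + P(A|B')P(B') = 9/17*5/17 + 8/17*12/17 = 141/289
P(B|A) = P(A|B)P(B)/P(A) = (45/289)/(141/289) = 15/47

15/47


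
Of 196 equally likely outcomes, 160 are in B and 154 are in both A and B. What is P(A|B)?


P(A|B) = P(A∩B)/P(B) = (154/196)/(160/196) = 154/160 = 77/80

77/80


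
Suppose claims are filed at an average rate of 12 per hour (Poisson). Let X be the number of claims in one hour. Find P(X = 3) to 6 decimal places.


P(X=3) = e^(-12) * 12^3 / 3!
≈ 0.000006144212353 * 1728 / 6
≈ 0.001770

0.001770


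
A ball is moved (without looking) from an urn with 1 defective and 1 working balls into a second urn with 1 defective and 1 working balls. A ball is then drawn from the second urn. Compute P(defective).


P(transfer defective) = 1/2; P(transfer working) = 1/2
If defective transferred: Urn II has 2 defective of 3, so P(defective|defective moved) = 2/3
If working transferred: Urn II has 1 defective of 3, so P(defective|working moved) = 1/3
By total probability: P(defective) = 1/2*2/3 + 1/2*1/3 = 1/2

1/2


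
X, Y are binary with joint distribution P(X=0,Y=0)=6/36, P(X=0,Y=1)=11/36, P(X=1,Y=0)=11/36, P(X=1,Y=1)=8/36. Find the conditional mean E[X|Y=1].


P(Y=1) = 19/36
E[X|Y=1] = (0*11 + 1*8)/19 = 8/19

8/19


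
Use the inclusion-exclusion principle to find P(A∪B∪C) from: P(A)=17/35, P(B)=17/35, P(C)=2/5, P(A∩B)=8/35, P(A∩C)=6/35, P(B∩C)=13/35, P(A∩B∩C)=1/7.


P(A∪B∪C) = P(A)+P(B)+P(C) - P(AB)-P(AC)-P(BC) + P(ABC)
= 17/35+17/35+2/5 - 8/35-6/35-13/35 + 1/7
= 26/35

26/35


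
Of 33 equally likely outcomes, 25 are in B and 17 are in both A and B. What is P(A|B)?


P(A|B) = P(A∩B)/P(B) = (17/33)/(25/33) = 17/25

17/25


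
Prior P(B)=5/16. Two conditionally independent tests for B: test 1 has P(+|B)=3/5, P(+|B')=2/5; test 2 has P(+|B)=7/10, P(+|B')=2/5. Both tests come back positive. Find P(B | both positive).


After test 1: P(+) = 3/5*5/16 + 2/5*11/16 = 37/80
P(B|+) = (3/16)/(37/80) = 15/37
After test 2 (use post1 as new prior): P(+) = 7/10*15/37 + 2/5*22/37 = 193/370
P(B|+,+) = (21/74)/(193/370) = 105/193

105/193


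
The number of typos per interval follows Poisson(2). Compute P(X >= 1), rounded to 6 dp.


P(X>=1) = 1 - P(X<=0) = 1 - (e^(-2)*2^0/0!)
≈ 1 - 0.1353352832 = 0.8646647168
≈ 0.864665

0.864665


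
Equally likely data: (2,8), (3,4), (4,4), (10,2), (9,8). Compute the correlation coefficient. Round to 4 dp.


Cov(X,Y) = -1.9200, Var(X) = 10.6400, Var(Y) = 5.7600
rho = Cov/(sqrt(VarX)*sqrt(VarY)) = -0.2453

-0.2453


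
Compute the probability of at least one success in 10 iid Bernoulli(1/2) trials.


P(at least one) = 1 - P(none)
P(none) = (1 - 1/2)^10 = (1/2)^10 = 1/1024
P(at least one) = 1 - 1/1024 = 1023/1024

1023/1024


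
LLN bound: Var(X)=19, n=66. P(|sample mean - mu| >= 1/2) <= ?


Var(Xbar) = Var(X)/n = 19/66
Chebyshev: P(|Xbar-mu| >= 1/2) <= Var(Xbar)/(1/2)^2 = (19/66)/(1/4) = 38/33
Bound exceeds 1, so trivial bound: 1

1


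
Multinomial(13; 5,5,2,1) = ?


13! = 6227020800
Denominator: 5!=120 * 5!=120 * 2!=2 * 1!=1
Coefficient = 6227020800 / 28800 = 216216

216216


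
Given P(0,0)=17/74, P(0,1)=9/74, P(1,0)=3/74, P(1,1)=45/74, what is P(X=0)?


P(X=0) = P(0,0)+P(0,1) = 17/74 + 9/74 = 26/74 = 13/37

13/37


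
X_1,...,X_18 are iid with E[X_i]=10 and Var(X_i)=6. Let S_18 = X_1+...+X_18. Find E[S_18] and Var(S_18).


E[S_n] = n*mu = 18*10 = 180
Var(S_n) = n*sigma^2 = 18*6 = 108

E[S_18]=180, Var(S_18)=108


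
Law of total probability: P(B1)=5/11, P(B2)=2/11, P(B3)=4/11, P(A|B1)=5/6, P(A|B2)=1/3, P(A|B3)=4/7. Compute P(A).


P(A) = P(A|B1)P(B1) + P(A|B2)P(B2) + P(A|B3)P(B3)
= 5/6*5/11 + 1/3*2/11 + 4/7*4/11
= 25/66 + 2/33 + 16/77 = 299/462

299/462


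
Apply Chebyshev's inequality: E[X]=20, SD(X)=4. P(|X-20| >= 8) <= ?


k = 8/4 = 2
Chebyshev: P(|X-mu| >= k*sigma) <= 1/k^2 = 1/2^2 = 1/4

1/4


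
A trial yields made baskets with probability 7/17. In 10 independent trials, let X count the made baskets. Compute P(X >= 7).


P(X>=7) = P(X=7) + P(X=8) + P(X=9) + P(X=10)
= 98825160000/2015993900449 + 25941604500/2015993900449 + 4035360700/2015993900449 + 282475249/2015993900449
= 129084600449/2015993900449

129084600449/2015993900449


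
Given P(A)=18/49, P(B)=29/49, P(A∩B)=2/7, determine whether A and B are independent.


P(A)*P(B) = 18/49*29/49 = 522/2401
P(A∩B) = 2/7 != 522/2401, so not independent

No, A and B are not independent


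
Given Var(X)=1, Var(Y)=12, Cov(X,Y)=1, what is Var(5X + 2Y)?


Var(5X + 2Y) = 5^2*Var(X) + 2^2*Var(Y) + 2*5*2*Cov(X,Y)
= 25*1 + 4*12 + 20*1
= 25 + 48 + 20 = 93

93


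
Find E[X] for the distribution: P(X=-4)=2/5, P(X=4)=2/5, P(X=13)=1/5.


E[X] = sum(x * P(x))
= -4*2/5 + 4*2/5 + 13*1/5
= 13/5

13/5


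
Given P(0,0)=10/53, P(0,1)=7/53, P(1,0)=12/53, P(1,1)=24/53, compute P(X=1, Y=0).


Read from table: P(X=1, Y=0) = 12/53

12/53


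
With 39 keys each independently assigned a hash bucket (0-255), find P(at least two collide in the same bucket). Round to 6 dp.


P(all different) = prod((256-i)/256 for i=0..38) = 0.047281
P(at least one match) = 1 - 0.047281 = 0.952719

0.952719


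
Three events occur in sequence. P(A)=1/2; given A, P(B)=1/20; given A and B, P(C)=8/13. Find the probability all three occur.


P(A∩B∩C) = P(A) * P(B|A) * P(C|A∩B)
= 1/2 * 1/20 * 8/13
= 1/40 * 8/13 = 1/65

1/65


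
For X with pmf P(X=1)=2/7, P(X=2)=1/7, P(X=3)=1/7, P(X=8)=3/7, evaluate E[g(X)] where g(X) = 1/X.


E[1/X] = sum(g(x)*P(x))
= 1*2/7 + 1/2*1/7 + 1/3*1/7 + 1/8*3/7
= 11/24

11/24


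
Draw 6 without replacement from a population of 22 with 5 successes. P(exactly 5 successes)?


P(X=5) = C(5,5)*C(17,1) / C(22,6)
= 1*17 / 74613
= 17/74613 = 1/4389

1/4389


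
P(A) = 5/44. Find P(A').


P(A') = 1 - P(A) = 1 - 5/44 = 39/44

39/44


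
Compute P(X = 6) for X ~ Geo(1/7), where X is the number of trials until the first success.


P(X=6) = (1-p)^5 * p = (6/7)^5 * 1/7
= 7776/16807 * 1/7 = 7776/117649

7776/117649


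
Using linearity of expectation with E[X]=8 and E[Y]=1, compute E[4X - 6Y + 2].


E[4X - 6Y + 2] = 4*E[X] - 6*E[Y] + 2
= (4)*(8) + (-6)*(1) + (2)
= 32 - 6 + 2 = 28

28


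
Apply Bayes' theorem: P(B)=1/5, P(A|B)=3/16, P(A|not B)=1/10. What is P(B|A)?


P(A) = P(A|B)P(B) + P(A|B')P(B') = 3/16*1/5 + 1/10*4/5 = 47/400
P(B|A) = P(A|B)P(B)/P(A) = (3/80)/(47/400) = 15/47

15/47


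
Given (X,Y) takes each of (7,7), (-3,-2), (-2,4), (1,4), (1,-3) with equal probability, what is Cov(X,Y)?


E[X]=4/5, E[Y]=2, E[XY]=48/5
Cov(X,Y) = E[XY] - E[X]E[Y] = 48/5 - 4/5*2 = 8

8


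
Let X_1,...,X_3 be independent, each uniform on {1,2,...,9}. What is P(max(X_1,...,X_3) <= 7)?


P(max <= 7) = P(all X_i <= 7) = (P(X_1 <= 7))^3
= (7/9)^3 = 343/729

343/729


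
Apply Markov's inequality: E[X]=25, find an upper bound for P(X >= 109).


Markov: P(X >= a) <= E[X]/a
P(X >= 109) <= 25/109

25/109


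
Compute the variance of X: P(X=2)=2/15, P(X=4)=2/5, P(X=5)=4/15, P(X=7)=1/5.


E[X] = 23/5, E[X^2] = 117/5
Var(X) = E[X^2] - (E[X])^2 = 117/5 - (23/5)^2 = 56/25

56/25


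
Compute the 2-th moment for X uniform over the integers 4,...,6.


E[X^2] = (1/3) * sum(x^2 for x=4..6)
= 77/3

77/3


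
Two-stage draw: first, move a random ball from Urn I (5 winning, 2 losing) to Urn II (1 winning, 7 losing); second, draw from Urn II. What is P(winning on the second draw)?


P(transfer winning) = 5/7; P(transfer losing) = 2/7
If winning transferred: Urn II has 2 winning of 9, so P(winning|winning moved) = 2/9
If losing transferred: Urn II has 1 winning of 9, so P(winning|losing moved) = 1/9
By total probability: P(winning) = 5/7*2/9 + 2/7*1/9 = 4/21

4/21


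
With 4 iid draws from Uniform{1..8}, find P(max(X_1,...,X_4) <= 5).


P(max <= 5) = P(all X_i <= 5) = (P(X_1 <= 5))^4
= (5/8)^4 = 625/4096

625/4096


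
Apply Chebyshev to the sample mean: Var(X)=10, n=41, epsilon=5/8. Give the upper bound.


Var(Xbar) = Var(X)/n = 10/41
Chebyshev: P(|Xbar-mu| >= 5/8) <= Var(Xbar)/(5/8)^2 = (10/41)/(25/64) = 128/205

128/205


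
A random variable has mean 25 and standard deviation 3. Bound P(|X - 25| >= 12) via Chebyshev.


k = 12/3 = 4
Chebyshev: P(|X-mu| >= k*sigma) <= 1/k^2 = 1/4^2 = 1/16

1/16


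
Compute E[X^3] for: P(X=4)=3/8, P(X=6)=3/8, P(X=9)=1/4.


E[X^3] = sum(x^3 * P(x))
= 64*3/8 + 216*3/8 + 729*1/4
= 1149/4

1149/4


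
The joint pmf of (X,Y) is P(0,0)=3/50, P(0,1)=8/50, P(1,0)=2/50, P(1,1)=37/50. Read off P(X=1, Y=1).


Read from table: P(X=1, Y=1) = 37/50

37/50


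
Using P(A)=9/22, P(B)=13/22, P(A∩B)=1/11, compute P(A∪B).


P(A∪B) = P(A) + P(B) - P(A∩B)
= 9/22 + 13/22 - 1/11 = 10/11

10/11


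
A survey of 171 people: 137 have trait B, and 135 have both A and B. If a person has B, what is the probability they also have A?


P(A|B) = P(A∩B)/P(B) = (135/171)/(137/171) = 135/137

135/137


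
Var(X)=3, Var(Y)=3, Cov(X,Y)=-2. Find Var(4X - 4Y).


Var(4X - 4Y) = 4^2*Var(X) + (-4)^2*Var(Y) + 2*4*(-4)*Cov(X,Y)
= 16*3 + 16*3 - 32*(-2)
= 48 + 48 + 64 = 160

160


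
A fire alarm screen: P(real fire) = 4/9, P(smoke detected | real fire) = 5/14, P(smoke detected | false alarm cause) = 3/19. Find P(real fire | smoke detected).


P(A) = P(A|B)P(B) + P(A|B')P(B') = 5/14*4/9 + 3/19*5/9 = 295/1197
P(B|A) = P(A|B)P(B)/P(A) = (10/63)/(295/1197) = 38/59

38/59


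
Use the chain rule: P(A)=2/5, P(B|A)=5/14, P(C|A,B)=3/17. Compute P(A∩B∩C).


P(A∩B∩C) = P(A) * P(B|A) * P(C|A∩B)
= 2/5 * 5/14 * 3/17
= 1/7 * 3/17 = 3/119

3/119


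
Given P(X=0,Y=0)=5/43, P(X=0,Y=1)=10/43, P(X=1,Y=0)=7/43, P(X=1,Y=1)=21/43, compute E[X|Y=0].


P(Y=0) = 12/43
E[X|Y=0] = (0*5 + 1*7)/12 = 7/12

7/12


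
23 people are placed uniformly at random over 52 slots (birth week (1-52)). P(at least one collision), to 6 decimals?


P(all different) = prod((52-i)/52 for i=0..22) = 0.003105
P(at least one match) = 1 - 0.003105 = 0.996895

0.996895


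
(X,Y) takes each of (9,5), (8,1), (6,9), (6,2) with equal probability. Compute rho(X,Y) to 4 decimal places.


Cov(X,Y) = -1.0625, Var(X) = 1.6875, Var(Y) = 9.6875
rho = Cov/(sqrt(VarX)*sqrt(VarY)) = -0.2628

-0.2628


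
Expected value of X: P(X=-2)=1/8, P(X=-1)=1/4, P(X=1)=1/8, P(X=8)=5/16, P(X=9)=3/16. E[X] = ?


E[X] = sum(x * P(x))
= -2*1/8 - 1*1/4 + 1*1/8 + 8*5/16 + 9*3/16
= 61/16

61/16


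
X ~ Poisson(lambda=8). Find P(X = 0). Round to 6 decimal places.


P(X=0) = e^(-8) * 8^0 / 0!
≈ 0.0003354626279 * 1 / 1
≈ 0.000335

0.000335


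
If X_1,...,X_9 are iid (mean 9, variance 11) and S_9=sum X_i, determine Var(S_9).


By independence, Var(S_n) = n*Var(X_1) = 9*11 = 99

99


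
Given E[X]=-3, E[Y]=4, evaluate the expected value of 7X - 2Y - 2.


E[7X - 2Y - 2] = 7*E[X] - 2*E[Y] - 2
= (7)*(-3) + (-2)*(4) + (-2)
= -21 - 8 - 2 = -31

-31


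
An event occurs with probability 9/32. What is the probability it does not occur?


P(A') = 1 - P(A) = 1 - 9/32 = 23/32

23/32


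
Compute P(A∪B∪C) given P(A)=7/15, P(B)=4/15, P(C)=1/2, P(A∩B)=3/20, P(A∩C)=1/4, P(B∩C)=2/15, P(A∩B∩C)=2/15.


P(A∪B∪C) = P(A)+P(B)+P(C) - P(AB)-P(AC)-P(BC) + P(ABC)
= 7/15+4/15+1/2 - 3/20-1/4-2/15 + 2/15
= 5/6

5/6


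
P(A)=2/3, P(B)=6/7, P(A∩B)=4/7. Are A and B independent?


P(A)*P(B) = 2/3*6/7 = 4/7
P(A∩B) = 4/7, which equals P(A)P(B), so independent

Yes, A and B are independent


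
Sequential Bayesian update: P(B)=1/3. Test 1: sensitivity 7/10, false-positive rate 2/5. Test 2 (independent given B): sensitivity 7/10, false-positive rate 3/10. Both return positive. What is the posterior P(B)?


After test 1: P(+) = 7/10*1/3 + 2/5*2/3 = 1/2
P(B|+) = (7/30)/(1/2) = 7/15
After test 2 (use post1 as new prior): P(+) = 7/10*7/15 + 3/10*8/15 = 73/150
P(B|+,+) = (49/150)/(73/150) = 49/73

49/73


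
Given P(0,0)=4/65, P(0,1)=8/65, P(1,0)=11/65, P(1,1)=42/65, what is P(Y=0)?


P(Y=0) = P(0,0)+P(1,0) = 4/65 + 11/65 = 15/65 = 3/13

3/13


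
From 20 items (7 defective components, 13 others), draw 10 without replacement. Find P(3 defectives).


P(X=3) = C(7,3)*C(13,7) / C(20,10)
= 35*1716 / 184756
= 60060/184756 = 105/323

105/323


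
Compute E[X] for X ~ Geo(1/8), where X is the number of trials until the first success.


For geometric (trials until first success), E[X] = 1/p = 1/(1/8) = 8

8


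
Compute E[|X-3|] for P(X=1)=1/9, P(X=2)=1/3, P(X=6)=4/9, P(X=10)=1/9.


E[|X-3|] = sum(g(x)*P(x))
= 2*1/9 + 1*1/3 + 3*4/9 + 7*1/9
= 8/3

8/3


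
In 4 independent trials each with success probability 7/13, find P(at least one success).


P(at least one) = 1 - P(none)
P(none) = (1 - 7/13)^4 = (6/13)^4 = 1296/28561
P(at least one) = 1 - 1296/28561 = 27265/28561

27265/28561


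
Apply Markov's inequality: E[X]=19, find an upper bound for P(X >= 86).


Markov: P(X >= a) <= E[X]/a
P(X >= 86) <= 19/86

19/86


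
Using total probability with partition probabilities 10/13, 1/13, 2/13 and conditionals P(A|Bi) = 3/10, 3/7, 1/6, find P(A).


P(A) = P(A|B1)P(B1) + P(A|B2)P(B2) + P(A|B3)P(B3)
= 3/10*10/13 + 3/7*1/13 + 1/6*2/13
= 3/13 + 3/91 + 1/39 = 79/273

79/273


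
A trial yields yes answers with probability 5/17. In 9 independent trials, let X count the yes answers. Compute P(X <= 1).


P(X<=1) = P(X=0) + P(X=1)
= 5159780352/118587876497 + 19349176320/118587876497
= 24508956672/118587876497

24508956672/118587876497


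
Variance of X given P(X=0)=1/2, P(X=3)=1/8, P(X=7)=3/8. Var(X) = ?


E[X] = 3, E[X^2] = 39/2
Var(X) = E[X^2] - (E[X])^2 = 39/2 - (3)^2 = 21/2

21/2


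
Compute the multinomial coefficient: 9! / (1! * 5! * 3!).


9! = 362880
Denominator: 1!=1 * 5!=120 * 3!=6
Coefficient = 362880 / 720 = 504

504


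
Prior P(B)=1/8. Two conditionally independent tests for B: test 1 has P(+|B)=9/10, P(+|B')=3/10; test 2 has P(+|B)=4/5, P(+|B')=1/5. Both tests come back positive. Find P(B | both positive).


After test 1: P(+) = 9/10*1/8 + 3/10*7/8 = 3/8
P(B|+) = (9/80)/(3/8) = 3/10
After test 2 (use post1 as new prior): P(+) = 4/5*3/10 + 1/5*7/10 = 19/50
P(B|+,+) = (6/25)/(19/50) = 12/19

12/19


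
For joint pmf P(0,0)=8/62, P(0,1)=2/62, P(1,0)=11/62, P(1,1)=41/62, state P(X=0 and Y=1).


Read from table: P(X=0, Y=1) = 2/62 = 1/31

1/31


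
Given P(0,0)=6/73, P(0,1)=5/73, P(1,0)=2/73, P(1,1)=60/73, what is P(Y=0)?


P(Y=0) = P(0,0)+P(1,0) = 6/73 + 2/73 = 8/73

8/73


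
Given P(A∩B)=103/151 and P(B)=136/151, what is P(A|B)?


P(A|B) = P(A∩B)/P(B) = (103/151)/(136/151) = 103/136

103/136


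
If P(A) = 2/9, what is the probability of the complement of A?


P(A') = 1 - P(A) = 1 - 2/9 = 7/9

7/9


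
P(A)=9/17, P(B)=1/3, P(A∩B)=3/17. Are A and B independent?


P(A)*P(B) = 9/17*1/3 = 3/17
P(A∩B) = 3/17, which equals P(A)P(B), so independent

Yes, A and B are independent


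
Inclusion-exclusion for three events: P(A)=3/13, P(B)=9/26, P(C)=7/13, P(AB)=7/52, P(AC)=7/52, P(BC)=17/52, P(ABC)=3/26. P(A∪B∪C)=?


P(A∪B∪C) = P(A)+P(B)+P(C) - P(AB)-P(AC)-P(BC) + P(ABC)
= 3/13+9/26+7/13 - 7/52-7/52-17/52 + 3/26
= 33/52

33/52


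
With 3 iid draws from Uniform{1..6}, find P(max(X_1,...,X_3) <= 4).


P(max <= 4) = P(all X_i <= 4) = (P(X_1 <= 4))^3
= (4/6)^3 = (2/3)^3 = 8/27

8/27


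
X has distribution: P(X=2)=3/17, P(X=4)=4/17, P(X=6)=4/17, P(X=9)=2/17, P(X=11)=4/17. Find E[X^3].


E[X^3] = sum(g(x)*P(x))
= 8*3/17 + 64*4/17 + 216*4/17 + 729*2/17 + 1331*4/17
= 7926/17

7926/17


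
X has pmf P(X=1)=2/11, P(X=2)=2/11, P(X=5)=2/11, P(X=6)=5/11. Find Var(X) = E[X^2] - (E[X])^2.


E[X] = 46/11, E[X^2] = 240/11
Var(X) = E[X^2] - (E[X])^2 = 240/11 - (46/11)^2 = 524/121

524/121


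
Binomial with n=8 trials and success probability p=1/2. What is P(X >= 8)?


P(X>=8) = P(X=8)
= 1/256
= 1/256

1/256


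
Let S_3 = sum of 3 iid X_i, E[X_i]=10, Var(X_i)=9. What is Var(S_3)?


By independence, Var(S_n) = n*Var(X_1) = 3*9 = 27

27


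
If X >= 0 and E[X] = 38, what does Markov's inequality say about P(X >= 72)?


Markov: P(X >= a) <= E[X]/a
P(X >= 72) <= 38/72 = 19/36

19/36


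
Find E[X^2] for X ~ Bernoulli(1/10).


For Bernoulli: X in {0,1}
E[X^2] = 0^2*(1-1/10) + 1^2*1/10 = 1/10

1/10


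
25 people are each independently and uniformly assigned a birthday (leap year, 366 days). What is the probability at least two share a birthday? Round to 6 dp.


P(all different) = prod((366-i)/366 for i=0..24) = 0.432316
P(at least one match) = 1 - 0.432316 = 0.567684

0.567684


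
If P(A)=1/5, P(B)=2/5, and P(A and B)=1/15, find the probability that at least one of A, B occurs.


P(A∪B) = P(A) + P(B) - P(A∩B)
= 1/5 + 2/5 - 1/15 = 8/15

8/15


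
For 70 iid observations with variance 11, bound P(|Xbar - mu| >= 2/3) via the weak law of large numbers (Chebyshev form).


Var(Xbar) = Var(X)/n = 11/70
Chebyshev: P(|Xbar-mu| >= 2/3) <= Var(Xbar)/(2/3)^2 = (11/70)/(4/9) = 99/280

99/280


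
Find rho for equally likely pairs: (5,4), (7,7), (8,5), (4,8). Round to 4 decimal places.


Cov(X,Y) = -0.7500, Var(X) = 2.5000, Var(Y) = 2.5000
rho = Cov/(sqrt(VarX)*sqrt(VarY)) = -0.3000

-0.3000


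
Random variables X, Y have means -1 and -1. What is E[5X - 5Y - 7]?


E[5X - 5Y - 7] = 5*E[X] - 5*E[Y] - 7
= (5)*(-1) + (-5)*(-1) + (-7)
= -5 + 5 - 7 = -7

-7


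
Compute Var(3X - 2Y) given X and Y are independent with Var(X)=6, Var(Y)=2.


Independence => Cov(X,Y)=0
Var(3X - 2Y) = 3^2*Var(X) + (-2)^2*Var(Y)
= 9*6 + 4*2 = 62

62


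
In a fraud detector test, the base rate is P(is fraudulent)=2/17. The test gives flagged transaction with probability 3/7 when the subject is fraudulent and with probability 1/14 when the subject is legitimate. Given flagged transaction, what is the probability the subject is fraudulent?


P(A) = P(A|B)P(B) + P(A|B')P(B') = 3/7*2/17 + 1/14*15/17 = 27/238
P(B|A) = P(A|B)P(B)/P(A) = (6/119)/(27/238) = 4/9

4/9


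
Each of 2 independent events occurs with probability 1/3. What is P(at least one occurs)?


P(at least one) = 1 - P(none)
P(none) = (1 - 1/3)^2 = (2/3)^2 = 4/9
P(at least one) = 1 - 4/9 = 5/9

5/9


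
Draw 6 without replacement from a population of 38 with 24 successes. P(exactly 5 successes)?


P(X=5) = C(24,5)*C(14,1) / C(38,6)
= 42504*14 / 2760681
= 595056/2760681 = 2576/11951

2576/11951


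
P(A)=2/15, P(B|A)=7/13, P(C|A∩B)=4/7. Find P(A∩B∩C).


P(A∩B∩C) = P(A) * P(B|A) * P(C|A∩B)
= 2/15 * 7/13 * 4/7
= 14/195 * 4/7 = 8/195

8/195


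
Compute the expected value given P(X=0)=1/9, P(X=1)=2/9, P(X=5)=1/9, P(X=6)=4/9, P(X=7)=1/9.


E[X] = sum(x * P(x))
= 0*1/9 + 1*2/9 + 5*1/9 + 6*4/9 + 7*1/9
= 38/9

38/9


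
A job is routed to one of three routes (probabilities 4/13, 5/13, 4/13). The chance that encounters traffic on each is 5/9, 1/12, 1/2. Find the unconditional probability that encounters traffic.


P(A) = P(A|B1)P(B1) + P(A|B2)P(B2) + P(A|B3)P(B3)
= 5/9*4/13 + 1/12*5/13 + 1/2*4/13
= 20/117 + 5/156 + 2/13 = 167/468

167/468


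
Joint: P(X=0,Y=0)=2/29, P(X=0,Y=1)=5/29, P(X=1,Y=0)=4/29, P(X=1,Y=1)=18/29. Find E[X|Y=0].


P(Y=0) = 6/29
E[X|Y=0] = (0*2 + 1*4)/6 = 4/6 = 2/3

2/3


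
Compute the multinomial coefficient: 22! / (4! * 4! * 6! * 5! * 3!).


22! = 1124000727777607680000
Denominator: 4!=24 * 4!=24 * 6!=720 * 5!=120 * 3!=6
Coefficient = 1124000727777607680000 / 298598400 = 3764255695200

3764255695200


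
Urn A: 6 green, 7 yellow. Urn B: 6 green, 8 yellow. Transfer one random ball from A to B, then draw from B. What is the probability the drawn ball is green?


P(transfer green) = 6/13; P(transfer yellow) = 7/13
If green transferred: Urn II has 7 green of 15, so P(green|green moved) = 7/15
If yellow transferred: Urn II has 6 green of 15, so P(green|yellow moved) = 2/5
By total probability: P(green) = 6/13*7/15 + 7/13*2/5 = 28/65

28/65


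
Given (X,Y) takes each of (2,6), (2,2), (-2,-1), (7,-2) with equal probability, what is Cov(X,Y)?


E[X]=9/4, E[Y]=5/4, E[XY]=1
Cov(X,Y) = E[XY] - E[X]E[Y] = 1 - 9/4*5/4 = -29/16

-29/16


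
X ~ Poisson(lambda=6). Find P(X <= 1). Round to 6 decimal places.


P(X<=1) = e^(-6)*6^0/0! + e^(-6)*6^1/1!
≈ 0.0024787522 + 0.0148725131
= 0.0173512653
≈ 0.017351

0.017351


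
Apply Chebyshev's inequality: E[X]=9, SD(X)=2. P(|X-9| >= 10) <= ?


k = 10/2 = 5
Chebyshev: P(|X-mu| >= k*sigma) <= 1/k^2 = 1/5^2 = 1/25

1/25


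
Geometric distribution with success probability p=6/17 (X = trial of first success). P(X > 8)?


P(X > 8) = P(first 8 trials all fail) = (1-p)^8 = (11/17)^8 = 214358881/6975757441

214358881/6975757441


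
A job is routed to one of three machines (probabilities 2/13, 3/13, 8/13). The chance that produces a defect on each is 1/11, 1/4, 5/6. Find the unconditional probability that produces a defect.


P(A) = P(A|B1)P(B1) + P(A|B2)P(B2) + P(A|B3)P(B3)
= 1/11*2/13 + 1/4*3/13 + 5/6*8/13
= 2/143 + 3/52 + 20/39 = 1003/1716

1003/1716


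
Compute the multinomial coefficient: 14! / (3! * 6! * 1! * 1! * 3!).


14! = 87178291200
Denominator: 3!=6 * 6!=720 * 1!=1 * 1!=1 * 3!=6
Coefficient = 87178291200 / 25920 = 3363360

3363360


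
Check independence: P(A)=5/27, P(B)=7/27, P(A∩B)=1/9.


P(A)*P(B) = 5/27*7/27 = 35/729
P(A∩B) = 1/9 != 35/729, so not independent

No, A and B are not independent


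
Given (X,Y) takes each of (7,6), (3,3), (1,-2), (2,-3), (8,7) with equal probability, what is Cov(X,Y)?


E[X]=21/5, E[Y]=11/5, E[XY]=99/5
Cov(X,Y) = E[XY] - E[X]E[Y] = 99/5 - 21/5*11/5 = 264/25

264/25


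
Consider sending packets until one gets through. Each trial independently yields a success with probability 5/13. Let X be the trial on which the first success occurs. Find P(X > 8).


P(X > 8) = P(first 8 trials all fail) = (1-p)^8 = (8/13)^8 = 16777216/815730721

16777216/815730721


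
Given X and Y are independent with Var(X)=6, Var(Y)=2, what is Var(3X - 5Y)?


Independence => Cov(X,Y)=0
Var(3X - 5Y) = 3^2*Var(X) + (-5)^2*Var(Y)
= 9*6 + 25*2 = 104

104


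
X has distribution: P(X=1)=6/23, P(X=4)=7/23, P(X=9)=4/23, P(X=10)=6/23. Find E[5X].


E[5X] = sum(g(x)*P(x))
= 5*6/23 + 20*7/23 + 45*4/23 + 50*6/23
= 650/23

650/23


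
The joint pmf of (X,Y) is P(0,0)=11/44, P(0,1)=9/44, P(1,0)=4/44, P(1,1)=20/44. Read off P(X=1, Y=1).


Read from table: P(X=1, Y=1) = 20/44 = 5/11

5/11


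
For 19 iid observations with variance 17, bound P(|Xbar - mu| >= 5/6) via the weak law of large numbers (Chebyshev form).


Var(Xbar) = Var(X)/n = 17/19
Chebyshev: P(|Xbar-mu| >= 5/6) <= Var(Xbar)/(5/6)^2 = (17/19)/(25/36) = 612/475
Bound exceeds 1, so trivial bound: 1

1


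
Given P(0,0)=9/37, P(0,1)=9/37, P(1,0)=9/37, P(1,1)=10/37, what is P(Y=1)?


P(Y=1) = P(0,1)+P(1,1) = 9/37 + 10/37 = 19/37

19/37


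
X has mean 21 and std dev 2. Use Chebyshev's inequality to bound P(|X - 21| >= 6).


k = 6/2 = 3
Chebyshev: P(|X-mu| >= k*sigma) <= 1/k^2 = 1/3^2 = 1/9

1/9


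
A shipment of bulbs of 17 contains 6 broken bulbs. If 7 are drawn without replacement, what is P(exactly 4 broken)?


P(X=4) = C(6,4)*C(11,3) / C(17,7)
= 15*165 / 19448
= 2475/19448 = 225/1768

225/1768


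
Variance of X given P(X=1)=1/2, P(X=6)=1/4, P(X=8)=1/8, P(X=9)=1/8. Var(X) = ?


E[X] = 33/8, E[X^2] = 221/8
Var(X) = E[X^2] - (E[X])^2 = 221/8 - (33/8)^2 = 679/64

679/64


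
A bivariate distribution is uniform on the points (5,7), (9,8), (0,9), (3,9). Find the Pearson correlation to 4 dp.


Cov(X,Y) = -1.5625, Var(X) = 10.6875, Var(Y) = 0.6875
rho = Cov/(sqrt(VarX)*sqrt(VarY)) = -0.5764

-0.5764


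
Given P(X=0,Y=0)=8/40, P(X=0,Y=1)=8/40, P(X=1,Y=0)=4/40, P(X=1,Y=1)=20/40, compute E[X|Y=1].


P(Y=1) = 28/40
E[X|Y=1] = (0*8 + 1*20)/28 = 20/28 = 5/7

5/7


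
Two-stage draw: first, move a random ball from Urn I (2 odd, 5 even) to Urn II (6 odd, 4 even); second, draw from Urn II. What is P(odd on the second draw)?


P(transfer odd) = 2/7; P(transfer even) = 5/7
If odd transferred: Urn II has 7 odd of 11, so P(odd|odd moved) = 7/11
If even transferred: Urn II has 6 odd of 11, so P(odd|even moved) = 6/11
By total probability: P(odd) = 2/7*7/11 + 5/7*6/11 = 4/7

4/7


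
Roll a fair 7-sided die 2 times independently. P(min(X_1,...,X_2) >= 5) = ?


P(min >= 5) = P(all X_i >= 5) = (P(X_1 >= 5))^2
= (3/7)^2 = 9/49

9/49


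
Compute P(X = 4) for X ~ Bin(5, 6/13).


P(X=4) = C(5,4) * p^4 * (1-p)^1
= 5 * 1296/28561 * 7/13
= 45360/371293

45360/371293


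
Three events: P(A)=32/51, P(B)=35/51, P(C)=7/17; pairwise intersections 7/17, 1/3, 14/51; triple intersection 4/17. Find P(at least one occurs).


P(A∪B∪C) = P(A)+P(B)+P(C) - P(AB)-P(AC)-P(BC) + P(ABC)
= 32/51+35/51+7/17 - 7/17-1/3-14/51 + 4/17
= 16/17

16/17


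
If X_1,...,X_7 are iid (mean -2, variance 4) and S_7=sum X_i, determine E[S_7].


E[S_n] = n*E[X_1] = 7*-2 = -14

-14


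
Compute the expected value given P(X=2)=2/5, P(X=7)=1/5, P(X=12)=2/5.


E[X] = sum(x * P(x))
= 2*2/5 + 7*1/5 + 12*2/5
= 7

7


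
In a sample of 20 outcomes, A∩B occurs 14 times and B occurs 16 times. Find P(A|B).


P(A|B) = P(A∩B)/P(B) = (14/20)/(16/20) = 14/16 = 7/8

7/8


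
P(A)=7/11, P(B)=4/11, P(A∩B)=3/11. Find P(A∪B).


P(A∪B) = P(A) + P(B) - P(A∩B)
= 7/11 + 4/11 - 3/11 = 8/11

8/11


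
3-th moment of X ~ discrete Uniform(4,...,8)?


E[X^3] = (1/5) * sum(x^3 for x=4..8)
= 1260/5 = 252

252


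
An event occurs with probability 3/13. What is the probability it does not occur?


P(A') = 1 - P(A) = 1 - 3/13 = 10/13

10/13


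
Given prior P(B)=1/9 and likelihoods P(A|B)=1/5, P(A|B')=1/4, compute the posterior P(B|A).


P(A) = P(A|B)P(B) + P(A|B')P(B') = 1/5*1/9 + 1/4*8/9 = 11/45
P(B|A) = P(A|B)P(B)/P(A) = (1/45)/(11/45) = 1/11

1/11


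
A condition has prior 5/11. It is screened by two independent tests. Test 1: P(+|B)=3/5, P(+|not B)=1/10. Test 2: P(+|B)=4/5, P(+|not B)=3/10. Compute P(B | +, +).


After test 1: P(+) = 3/5*5/11 + 1/10*6/11 = 18/55
P(B|+) = (3/11)/(18/55) = 5/6
After test 2 (use post1 as new prior): P(+) = 4/5*5/6 + 3/10*1/6 = 43/60
P(B|+,+) = (2/3)/(43/60) = 40/43

40/43


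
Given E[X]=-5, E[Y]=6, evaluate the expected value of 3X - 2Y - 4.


E[3X - 2Y - 4] = 3*E[X] - 2*E[Y] - 4
= (3)*(-5) + (-2)*(6) + (-4)
= -15 - 12 - 4 = -31

-31


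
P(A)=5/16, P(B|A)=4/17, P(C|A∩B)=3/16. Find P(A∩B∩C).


P(A∩B∩C) = P(A) * P(B|A) * P(C|A∩B)
= 5/16 * 4/17 * 3/16
= 5/68 * 3/16 = 15/1088

15/1088


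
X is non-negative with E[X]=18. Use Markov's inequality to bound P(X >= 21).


Markov: P(X >= a) <= E[X]/a
P(X >= 21) <= 18/21 = 6/7

6/7


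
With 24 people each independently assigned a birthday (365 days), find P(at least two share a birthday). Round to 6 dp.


P(all different) = prod((365-i)/365 for i=0..23) = 0.461656
P(at least one match) = 1 - 0.461656 = 0.538344

0.538344


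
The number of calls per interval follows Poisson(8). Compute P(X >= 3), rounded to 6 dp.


P(X>=3) = 1 - P(X<=2) = 1 - (e^(-8)*8^0/0! + e^(-8)*8^1/1! + e^(-8)*8^2/2!)
≈ 1 - (0.0003354626 + 0.0026837010 + 0.0107348041)
= 1 - 0.0137539677 = 0.9862460323
≈ 0.986246

0.986246


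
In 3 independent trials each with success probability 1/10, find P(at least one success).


P(at least one) = 1 - P(none)
P(none) = (1 - 1/10)^3 = (9/10)^3 = 729/1000
P(at least one) = 1 - 729/1000 = 271/1000

271/1000


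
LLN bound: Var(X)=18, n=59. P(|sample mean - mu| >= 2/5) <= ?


Var(Xbar) = Var(X)/n = 18/59
Chebyshev: P(|Xbar-mu| >= 2/5) <= Var(Xbar)/(2/5)^2 = (18/59)/(4/25) = 225/118
Bound exceeds 1, so trivial bound: 1

1


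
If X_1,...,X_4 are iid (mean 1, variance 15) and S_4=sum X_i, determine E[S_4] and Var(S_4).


E[S_n] = n*mu = 4*1 = 4
Var(S_n) = n*sigma^2 = 4*15 = 60

E[S_4]=4, Var(S_4)=60


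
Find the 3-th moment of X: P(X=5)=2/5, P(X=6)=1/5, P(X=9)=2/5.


E[X^3] = sum(x^3 * P(x))
= 125*2/5 + 216*1/5 + 729*2/5
= 1924/5

1924/5


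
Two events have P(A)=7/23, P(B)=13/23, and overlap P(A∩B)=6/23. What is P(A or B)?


P(A∪B) = P(A) + P(B) - P(A∩B)
= 7/23 + 13/23 - 6/23 = 14/23

14/23


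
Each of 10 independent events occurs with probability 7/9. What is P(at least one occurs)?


P(at least one) = 1 - P(none)
P(none) = (1 - 7/9)^10 = (2/9)^10 = 1024/3486784401
P(at least one) = 1 - 1024/3486784401 = 3486783377/3486784401

3486783377/3486784401


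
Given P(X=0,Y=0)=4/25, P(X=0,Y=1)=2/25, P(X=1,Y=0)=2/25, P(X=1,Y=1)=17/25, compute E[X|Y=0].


P(Y=0) = 6/25
E[X|Y=0] = (0*4 + 1*2)/6 = 2/6 = 1/3

1/3


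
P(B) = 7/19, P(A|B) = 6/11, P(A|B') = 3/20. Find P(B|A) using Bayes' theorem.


P(A) = P(A|B)P(B) + P(A|B')P(B') = 6/11*7/19 + 3/20*12/19 = 309/1045
P(B|A) = P(A|B)P(B)/P(A) = (42/209)/(309/1045) = 70/103

70/103


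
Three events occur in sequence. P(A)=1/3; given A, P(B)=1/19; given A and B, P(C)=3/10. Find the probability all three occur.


P(A∩B∩C) = P(A) * P(B|A) * P(C|A∩B)
= 1/3 * 1/19 * 3/10
= 1/57 * 3/10 = 1/190

1/190


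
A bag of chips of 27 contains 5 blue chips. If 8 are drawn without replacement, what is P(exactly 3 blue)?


P(X=3) = C(5,3)*C(22,5) / C(27,8)
= 10*26334 / 2220075
= 263340/2220075 = 532/4485

532/4485


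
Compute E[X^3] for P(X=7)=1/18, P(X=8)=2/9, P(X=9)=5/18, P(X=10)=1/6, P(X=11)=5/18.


E[X^3] = sum(g(x)*P(x))
= 343*1/18 + 512*2/9 + 729*5/18 + 1000*1/6 + 1331*5/18
= 15691/18

15691/18


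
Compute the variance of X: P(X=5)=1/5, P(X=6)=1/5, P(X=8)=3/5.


E[X] = 7, E[X^2] = 253/5
Var(X) = E[X^2] - (E[X])^2 = 253/5 - (7)^2 = 8/5

8/5


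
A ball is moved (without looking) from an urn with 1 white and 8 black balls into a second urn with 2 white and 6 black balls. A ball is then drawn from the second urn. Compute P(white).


P(transfer white) = 1/9; P(transfer black) = 8/9
If white transferred: Urn II has 3 white of 9, so P(white|white moved) = 1/3
If black transferred: Urn II has 2 white of 9, so P(white|black moved) = 2/9
By total probability: P(white) = 1/9*1/3 + 8/9*2/9 = 19/81

19/81


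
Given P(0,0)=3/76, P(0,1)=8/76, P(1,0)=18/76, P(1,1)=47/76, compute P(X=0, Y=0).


Read from table: P(X=0, Y=0) = 3/76

3/76


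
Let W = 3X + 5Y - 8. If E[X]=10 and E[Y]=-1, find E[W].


E[3X + 5Y - 8] = 3*E[X] + 5*E[Y] - 8
= (3)*(10) + (5)*(-1) + (-8)
= 30 - 5 - 8 = 17

17


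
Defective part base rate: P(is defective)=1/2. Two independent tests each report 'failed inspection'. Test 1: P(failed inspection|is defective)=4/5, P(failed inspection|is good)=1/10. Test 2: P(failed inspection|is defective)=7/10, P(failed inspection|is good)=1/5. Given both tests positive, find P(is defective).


After test 1: P(+) = 4/5*1/2 + 1/10*1/2 = 9/20
P(B|+) = (2/5)/(9/20) = 8/9
After test 2 (use post1 as new prior): P(+) = 7/10*8/9 + 1/5*1/9 = 29/45
P(B|+,+) = (28/45)/(29/45) = 28/29

28/29


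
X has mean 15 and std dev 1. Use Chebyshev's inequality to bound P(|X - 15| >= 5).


k = 5/1 = 5
Chebyshev: P(|X-mu| >= k*sigma) <= 1/k^2 = 1/5^2 = 1/25

1/25


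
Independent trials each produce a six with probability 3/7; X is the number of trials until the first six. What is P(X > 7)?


P(X > 7) = P(first 7 trials all fail) = (1-p)^7 = (4/7)^7 = 16384/823543

16384/823543


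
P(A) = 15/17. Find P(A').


P(A') = 1 - P(A) = 1 - 15/17 = 2/17

2/17


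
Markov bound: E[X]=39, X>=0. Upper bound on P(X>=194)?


Markov: P(X >= a) <= E[X]/a
P(X >= 194) <= 39/194

39/194


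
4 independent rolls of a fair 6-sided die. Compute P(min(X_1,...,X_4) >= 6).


P(min >= 6) = P(all X_i >= 6) = (P(X_1 >= 6))^4
= (1/6)^4 = 1/1296

1/1296


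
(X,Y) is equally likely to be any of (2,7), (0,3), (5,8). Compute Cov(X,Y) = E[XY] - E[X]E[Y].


E[X]=7/3, E[Y]=6, E[XY]=18
Cov(X,Y) = E[XY] - E[X]E[Y] = 18 - 7/3*6 = 4

4


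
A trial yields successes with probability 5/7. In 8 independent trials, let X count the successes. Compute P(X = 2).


P(X=2) = C(8,2) * p^2 * (1-p)^6
= 28 * 25/49 * 64/117649
= 6400/823543

6400/823543


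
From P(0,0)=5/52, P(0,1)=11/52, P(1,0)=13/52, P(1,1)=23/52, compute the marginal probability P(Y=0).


P(Y=0) = P(0,0)+P(1,0) = 5/52 + 13/52 = 18/52 = 9/26

9/26


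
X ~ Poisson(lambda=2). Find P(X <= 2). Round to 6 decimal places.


P(X<=2) = e^(-2)*2^0/0! + e^(-2)*2^1/1! + e^(-2)*2^2/2!
≈ 0.1353352832 + 0.2706705665 + 0.2706705665
= 0.6766764162
≈ 0.676676

0.676676


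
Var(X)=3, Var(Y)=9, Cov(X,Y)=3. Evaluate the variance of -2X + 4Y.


Var(-2X + 4Y) = (-2)^2*Var(X) + 4^2*Var(Y) + 2*(-2)*4*Cov(X,Y)
= 4*3 + 16*9 - 16*3
= 12 + 144 - 48 = 108

108


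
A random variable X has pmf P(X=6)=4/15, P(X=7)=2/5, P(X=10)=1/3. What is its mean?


E[X] = sum(x * P(x))
= 6*4/15 + 7*2/5 + 10*1/3
= 116/15

116/15


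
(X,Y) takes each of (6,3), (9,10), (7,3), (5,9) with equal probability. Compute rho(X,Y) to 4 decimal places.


Cov(X,Y) = 1.3125, Var(X) = 2.1875, Var(Y) = 10.6875
rho = Cov/(sqrt(VarX)*sqrt(VarY)) = 0.2714

0.2714


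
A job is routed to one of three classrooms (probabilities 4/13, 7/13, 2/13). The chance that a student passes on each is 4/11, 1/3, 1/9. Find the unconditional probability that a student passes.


P(A) = P(A|B1)P(B1) + P(A|B2)P(B2) + P(A|B3)P(B3)
= 4/11*4/13 + 1/3*7/13 + 1/9*2/13
= 16/143 + 7/39 + 2/117 = 397/1287

397/1287


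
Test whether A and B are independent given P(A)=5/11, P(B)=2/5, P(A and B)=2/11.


P(A)*P(B) = 5/11*2/5 = 2/11
P(A∩B) = 2/11, which equals P(A)P(B), so independent

Yes, A and B are independent


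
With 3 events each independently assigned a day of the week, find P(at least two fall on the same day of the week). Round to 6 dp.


P(all different) = prod((7-i)/7 for i=0..2) = 0.612245
P(at least one match) = 1 - 0.612245 = 0.387755

0.387755


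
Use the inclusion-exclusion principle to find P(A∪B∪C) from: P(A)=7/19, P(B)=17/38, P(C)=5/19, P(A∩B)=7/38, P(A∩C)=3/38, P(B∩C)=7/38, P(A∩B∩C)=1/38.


P(A∪B∪C) = P(A)+P(B)+P(C) - P(AB)-P(AC)-P(BC) + P(ABC)
= 7/19+17/38+5/19 - 7/38-3/38-7/38 + 1/38
= 25/38

25/38


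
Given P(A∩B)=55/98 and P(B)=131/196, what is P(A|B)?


P(A|B) = P(A∩B)/P(B) = (110/196)/(131/196) = 110/131

110/131


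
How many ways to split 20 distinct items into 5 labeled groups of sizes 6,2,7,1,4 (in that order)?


20! = 2432902008176640000
Denominator: 6!=720 * 2!=2 * 7!=5040 * 1!=1 * 4!=24
Coefficient = 2432902008176640000 / 174182400 = 13967553600

13967553600


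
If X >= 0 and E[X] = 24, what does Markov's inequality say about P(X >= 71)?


Markov: P(X >= a) <= E[X]/a
P(X >= 71) <= 24/71

24/71


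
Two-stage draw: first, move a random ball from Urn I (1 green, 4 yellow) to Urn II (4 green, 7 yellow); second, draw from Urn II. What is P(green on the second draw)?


P(transfer green) = 1/5; P(transfer yellow) = 4/5
If green transferred: Urn II has 5 green of 12, so P(green|green moved) = 5/12
If yellow transferred: Urn II has 4 green of 12, so P(green|yellow moved) = 1/3
By total probability: P(green) = 1/5*5/12 + 4/5*1/3 = 7/20

7/20


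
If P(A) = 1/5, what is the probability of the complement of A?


P(A') = 1 - P(A) = 1 - 1/5 = 4/5

4/5


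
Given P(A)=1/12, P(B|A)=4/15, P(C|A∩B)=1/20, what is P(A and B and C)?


P(A∩B∩C) = P(A) * P(B|A) * P(C|A∩B)
= 1/12 * 4/15 * 1/20
= 1/45 * 1/20 = 1/900

1/900


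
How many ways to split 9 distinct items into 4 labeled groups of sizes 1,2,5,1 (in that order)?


9! = 362880
Denominator: 1!=1 * 2!=2 * 5!=120 * 1!=1
Coefficient = 362880 / 240 = 1512

1512


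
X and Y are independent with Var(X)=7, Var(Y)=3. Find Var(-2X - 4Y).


Independence => Cov(X,Y)=0
Var(-2X - 4Y) = (-2)^2*Var(X) + (-4)^2*Var(Y)
= 4*7 + 16*3 = 76

76


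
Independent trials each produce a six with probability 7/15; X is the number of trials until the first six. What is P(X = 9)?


P(X=9) = (1-p)^8 * p = (8/15)^8 * 7/15
= 16777216/2562890625 * 7/15 = 117440512/38443359375

117440512/38443359375


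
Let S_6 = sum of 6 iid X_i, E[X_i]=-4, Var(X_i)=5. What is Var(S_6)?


By independence, Var(S_n) = n*Var(X_1) = 6*5 = 30

30


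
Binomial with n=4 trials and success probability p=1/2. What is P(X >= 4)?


P(X>=4) = P(X=4)
= 1/16
= 1/16

1/16


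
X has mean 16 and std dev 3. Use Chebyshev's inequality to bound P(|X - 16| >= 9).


k = 9/3 = 3
Chebyshev: P(|X-mu| >= k*sigma) <= 1/k^2 = 1/3^2 = 1/9

1/9


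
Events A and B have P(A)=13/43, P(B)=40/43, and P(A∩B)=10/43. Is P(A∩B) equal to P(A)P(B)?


P(A)*P(B) = 13/43*40/43 = 520/1849
P(A∩B) = 10/43 != 520/1849, so not independent

No, A and B are not independent


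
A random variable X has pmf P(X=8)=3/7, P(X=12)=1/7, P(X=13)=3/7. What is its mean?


E[X] = sum(x * P(x))
= 8*3/7 + 12*1/7 + 13*3/7
= 75/7

75/7


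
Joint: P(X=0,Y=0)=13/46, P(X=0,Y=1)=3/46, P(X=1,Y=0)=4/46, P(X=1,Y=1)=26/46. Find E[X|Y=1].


P(Y=1) = 29/46
E[X|Y=1] = (0*3 + 1*26)/29 = 26/29

26/29


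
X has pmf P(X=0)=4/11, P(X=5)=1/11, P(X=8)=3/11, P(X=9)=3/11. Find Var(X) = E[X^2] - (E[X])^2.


E[X] = 56/11, E[X^2] = 460/11
Var(X) = E[X^2] - (E[X])^2 = 460/11 - (56/11)^2 = 1924/121

1924/121


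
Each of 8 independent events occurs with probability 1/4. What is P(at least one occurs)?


P(at least one) = 1 - P(none)
P(none) = (1 - 1/4)^8 = (3/4)^8 = 6561/65536
P(at least one) = 1 - 6561/65536 = 58975/65536

58975/65536


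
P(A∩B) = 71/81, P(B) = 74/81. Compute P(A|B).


P(A|B) = P(A∩B)/P(B) = (71/81)/(74/81) = 71/74

71/74


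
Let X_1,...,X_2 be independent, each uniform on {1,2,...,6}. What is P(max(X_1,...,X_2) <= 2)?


P(max <= 2) = P(all X_i <= 2) = (P(X_1 <= 2))^2
= (2/6)^2 = (1/3)^2 = 1/9

1/9


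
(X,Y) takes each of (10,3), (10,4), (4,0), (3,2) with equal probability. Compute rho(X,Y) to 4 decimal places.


Cov(X,Y) = 3.8125, Var(X) = 10.6875, Var(Y) = 2.1875
rho = Cov/(sqrt(VarX)*sqrt(VarY)) = 0.7885

0.7885


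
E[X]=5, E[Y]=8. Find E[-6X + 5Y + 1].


E[-6X + 5Y + 1] = -6*E[X] + 5*E[Y] + 1
= (-6)*(5) + (5)*(8) + (1)
= -30 + 40 + 1 = 11

11


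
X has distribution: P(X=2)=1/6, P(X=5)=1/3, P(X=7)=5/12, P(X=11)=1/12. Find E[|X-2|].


E[|X-2|] = sum(g(x)*P(x))
= 0*1/6 + 3*1/3 + 5*5/12 + 9*1/12
= 23/6

23/6


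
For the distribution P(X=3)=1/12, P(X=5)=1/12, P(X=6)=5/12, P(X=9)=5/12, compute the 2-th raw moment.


E[X^2] = sum(x^2 * P(x))
= 9*1/12 + 25*1/12 + 36*5/12 + 81*5/12
= 619/12

619/12


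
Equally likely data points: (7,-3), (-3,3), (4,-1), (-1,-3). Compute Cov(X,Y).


E[X]=7/4, E[Y]=-1, E[XY]=-31/4
Cov(X,Y) = E[XY] - E[X]E[Y] = -31/4 - 7/4*-1 = -6

-6


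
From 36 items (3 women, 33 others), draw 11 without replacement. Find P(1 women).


P(X=1) = C(3,1)*C(33,10) / C(36,11)
= 3*92561040 / 600805296
= 277683120/600805296 = 55/119

55/119


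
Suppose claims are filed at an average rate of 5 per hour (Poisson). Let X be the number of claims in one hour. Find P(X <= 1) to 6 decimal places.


P(X<=1) = e^(-5)*5^0/0! + e^(-5)*5^1/1!
≈ 0.0067379470 + 0.0336897350
= 0.0404276820
≈ 0.040428

0.040428
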